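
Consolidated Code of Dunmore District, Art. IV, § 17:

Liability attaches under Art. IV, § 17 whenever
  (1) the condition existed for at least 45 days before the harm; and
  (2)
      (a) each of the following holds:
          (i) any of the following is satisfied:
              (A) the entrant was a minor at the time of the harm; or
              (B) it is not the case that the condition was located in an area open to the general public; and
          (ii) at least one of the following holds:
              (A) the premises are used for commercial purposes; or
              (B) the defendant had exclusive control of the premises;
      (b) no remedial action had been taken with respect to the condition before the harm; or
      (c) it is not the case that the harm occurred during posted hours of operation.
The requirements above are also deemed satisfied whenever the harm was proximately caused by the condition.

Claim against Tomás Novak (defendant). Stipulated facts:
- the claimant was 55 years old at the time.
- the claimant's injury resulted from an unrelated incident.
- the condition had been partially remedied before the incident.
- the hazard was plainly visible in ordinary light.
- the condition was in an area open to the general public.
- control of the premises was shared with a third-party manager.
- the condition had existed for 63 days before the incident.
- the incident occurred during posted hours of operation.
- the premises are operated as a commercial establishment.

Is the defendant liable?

(1) condition ≥45 days old — satisfied.
(A) entrant a minor — fails.
(B) not (public area) — fails.
(i) = F OR F = false.
(A) commercial use — holds.
(B) exclusive control — fails.
(ii): T OR F → true.
So (a) is not satisfied (F AND T).
(b) no remedial action — fails.
(c) not (during posted hours) — fails.
(2): F OR F OR F → false.
So Overall is not satisfied (T AND F).
Exception (proximate cause) — not satisfied.
Result: main false OR exception false → false.

No — not liable.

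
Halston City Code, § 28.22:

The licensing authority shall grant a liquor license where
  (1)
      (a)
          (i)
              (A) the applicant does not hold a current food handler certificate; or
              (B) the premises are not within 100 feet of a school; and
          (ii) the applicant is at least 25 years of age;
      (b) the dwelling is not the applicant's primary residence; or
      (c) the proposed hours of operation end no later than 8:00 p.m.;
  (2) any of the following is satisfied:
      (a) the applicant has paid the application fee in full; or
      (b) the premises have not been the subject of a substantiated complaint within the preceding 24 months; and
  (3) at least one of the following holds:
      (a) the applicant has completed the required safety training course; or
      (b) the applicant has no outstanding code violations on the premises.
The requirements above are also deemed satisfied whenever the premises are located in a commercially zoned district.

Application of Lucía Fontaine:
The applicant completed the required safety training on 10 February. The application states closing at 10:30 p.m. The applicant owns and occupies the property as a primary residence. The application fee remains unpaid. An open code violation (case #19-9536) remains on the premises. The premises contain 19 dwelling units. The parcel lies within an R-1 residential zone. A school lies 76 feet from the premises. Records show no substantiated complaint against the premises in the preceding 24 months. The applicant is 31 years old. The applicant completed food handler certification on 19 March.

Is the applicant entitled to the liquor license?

No — denied.

(A) not (food handler cert.) — not satisfied.
(B) ≥100 ft from school — not satisfied.
(i) = F OR F = false.
(ii) age ≥ 25 — holds.
(a) = F AND T = false.
(b) not (primary residence) — not met.
(c) closes by 8 p.m. — not met.
(1) = F OR F OR F = false.
(a) fee paid — not met.
(b) no complaint in 24 mo. — holds.
So (2) is satisfied (F OR T).
(a) safety training — met.
(b) no code violations — not satisfied.
(3) = T OR F = true.
Overall: F AND T AND T → false.
Exception (commercially zoned) — not satisfied.
Result: main false OR exception false → false.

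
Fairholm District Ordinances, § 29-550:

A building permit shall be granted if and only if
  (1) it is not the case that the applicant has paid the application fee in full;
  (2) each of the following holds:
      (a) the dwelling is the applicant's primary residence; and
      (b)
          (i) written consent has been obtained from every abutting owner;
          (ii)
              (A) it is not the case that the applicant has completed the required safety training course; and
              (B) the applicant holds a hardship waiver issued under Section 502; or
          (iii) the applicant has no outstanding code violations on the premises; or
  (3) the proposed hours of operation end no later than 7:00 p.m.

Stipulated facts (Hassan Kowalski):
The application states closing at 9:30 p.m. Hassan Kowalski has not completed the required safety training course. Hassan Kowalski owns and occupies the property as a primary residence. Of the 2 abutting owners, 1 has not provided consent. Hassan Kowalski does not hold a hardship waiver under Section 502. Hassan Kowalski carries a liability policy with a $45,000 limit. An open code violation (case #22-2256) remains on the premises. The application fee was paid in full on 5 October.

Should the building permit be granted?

No — denied.

(1) not (fee paid) — fails.
(a) primary residence — met.
(i) all abutters consent — fails.
(A) not (safety training) — met.
(B) hardship waiver — not satisfied.
(ii) = T AND F = false.
(iii) no code violations — not met.
(b): F OR F OR F → false.
(2): T AND F → false.
(3) closes by 7 p.m. — not met.
Overall = F OR F OR F = false.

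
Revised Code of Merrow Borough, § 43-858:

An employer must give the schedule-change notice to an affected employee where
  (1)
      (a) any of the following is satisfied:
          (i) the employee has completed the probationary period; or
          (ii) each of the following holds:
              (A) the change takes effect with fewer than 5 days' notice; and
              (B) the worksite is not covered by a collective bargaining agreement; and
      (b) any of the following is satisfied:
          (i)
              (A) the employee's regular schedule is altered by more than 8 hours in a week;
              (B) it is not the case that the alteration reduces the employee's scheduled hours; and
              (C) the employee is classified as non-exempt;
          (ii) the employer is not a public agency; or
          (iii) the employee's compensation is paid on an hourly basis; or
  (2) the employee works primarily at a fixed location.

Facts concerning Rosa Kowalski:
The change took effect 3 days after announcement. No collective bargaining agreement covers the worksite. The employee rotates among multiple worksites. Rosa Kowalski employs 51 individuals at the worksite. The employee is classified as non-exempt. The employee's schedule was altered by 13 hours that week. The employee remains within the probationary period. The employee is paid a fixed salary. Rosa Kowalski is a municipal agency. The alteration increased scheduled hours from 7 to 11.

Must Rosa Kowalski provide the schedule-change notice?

Yes — required.

(i) past probation — not met.
(A) < 5 days' notice — holds.
(B) no CBA — met.
So (ii) is satisfied (T AND T).
(a): F OR T → true.
(A) schedule shift > 8h — holds.
(B) not (hours reduced) — holds.
(C) non-exempt — satisfied.
(i): T AND T AND T → true.
(ii) not (public agency) — not met.
(iii) hourly-paid — fails.
So (b) is satisfied (T OR F OR F).
So (1) is satisfied (T AND T).
(2) fixed location — not satisfied.
Overall = T OR F = true.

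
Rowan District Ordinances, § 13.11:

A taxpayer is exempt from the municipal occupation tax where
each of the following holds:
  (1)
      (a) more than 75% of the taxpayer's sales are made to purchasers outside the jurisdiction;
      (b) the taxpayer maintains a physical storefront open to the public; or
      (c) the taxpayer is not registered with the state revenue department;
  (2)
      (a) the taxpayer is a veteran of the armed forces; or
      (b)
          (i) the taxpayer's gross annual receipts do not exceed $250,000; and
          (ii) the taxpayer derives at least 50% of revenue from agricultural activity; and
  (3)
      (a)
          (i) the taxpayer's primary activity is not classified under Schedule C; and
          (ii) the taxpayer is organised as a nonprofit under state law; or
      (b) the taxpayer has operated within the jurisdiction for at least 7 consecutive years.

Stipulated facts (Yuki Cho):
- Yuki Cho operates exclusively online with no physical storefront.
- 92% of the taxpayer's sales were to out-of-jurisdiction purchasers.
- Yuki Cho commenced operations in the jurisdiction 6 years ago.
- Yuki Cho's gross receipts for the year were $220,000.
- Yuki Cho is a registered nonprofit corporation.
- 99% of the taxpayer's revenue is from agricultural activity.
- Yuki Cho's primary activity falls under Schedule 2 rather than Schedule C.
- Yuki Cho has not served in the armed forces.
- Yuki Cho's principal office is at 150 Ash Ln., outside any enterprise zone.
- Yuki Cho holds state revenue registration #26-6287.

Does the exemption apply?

(a) >75% out-of-jur. sales — holds.
(b) has storefront — fails.
(c) not (state-registered) — not satisfied.
So (1) is satisfied (T OR F OR F).
(a) veteran — not met.
(i) receipts ≤ $250,000 — met.
(ii) ≥50% agricultural — holds.
So (b) is satisfied (T AND T).
So (2) is satisfied (F OR T).
(i) not (Schedule C activity) — satisfied.
(ii) nonprofit — satisfied.
(a): T AND T → true.
(b) ≥ 7 yrs in jurisdiction — not met.
(3) = T OR F = true.
So Overall is satisfied (T AND T AND T).

Yes — exempt.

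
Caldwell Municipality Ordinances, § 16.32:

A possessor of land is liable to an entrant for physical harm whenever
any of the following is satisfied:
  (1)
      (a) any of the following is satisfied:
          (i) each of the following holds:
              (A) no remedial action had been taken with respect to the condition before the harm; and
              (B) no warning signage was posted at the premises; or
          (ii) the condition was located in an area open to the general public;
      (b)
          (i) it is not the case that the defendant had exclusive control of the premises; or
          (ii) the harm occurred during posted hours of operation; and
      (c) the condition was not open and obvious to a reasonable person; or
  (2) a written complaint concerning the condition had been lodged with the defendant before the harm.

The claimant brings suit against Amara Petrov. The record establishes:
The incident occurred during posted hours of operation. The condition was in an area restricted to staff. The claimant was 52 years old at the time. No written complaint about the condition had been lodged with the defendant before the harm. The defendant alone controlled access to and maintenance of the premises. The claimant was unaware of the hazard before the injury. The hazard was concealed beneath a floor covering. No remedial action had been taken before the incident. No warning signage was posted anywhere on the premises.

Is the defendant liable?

(A) no remedial action — met.
(B) no signage posted — satisfied.
(i): T AND T → true.
(ii) public area — fails.
So (a) is satisfied (T OR F).
(i) not (exclusive control) — not met.
(ii) during posted hours — satisfied.
(b) = F OR T = true.
(c) not open/obvious — met.
So (1) is satisfied (T AND T AND T).
(2) complaint lodged — fails.
Overall: T OR F → true.

Yes — liable.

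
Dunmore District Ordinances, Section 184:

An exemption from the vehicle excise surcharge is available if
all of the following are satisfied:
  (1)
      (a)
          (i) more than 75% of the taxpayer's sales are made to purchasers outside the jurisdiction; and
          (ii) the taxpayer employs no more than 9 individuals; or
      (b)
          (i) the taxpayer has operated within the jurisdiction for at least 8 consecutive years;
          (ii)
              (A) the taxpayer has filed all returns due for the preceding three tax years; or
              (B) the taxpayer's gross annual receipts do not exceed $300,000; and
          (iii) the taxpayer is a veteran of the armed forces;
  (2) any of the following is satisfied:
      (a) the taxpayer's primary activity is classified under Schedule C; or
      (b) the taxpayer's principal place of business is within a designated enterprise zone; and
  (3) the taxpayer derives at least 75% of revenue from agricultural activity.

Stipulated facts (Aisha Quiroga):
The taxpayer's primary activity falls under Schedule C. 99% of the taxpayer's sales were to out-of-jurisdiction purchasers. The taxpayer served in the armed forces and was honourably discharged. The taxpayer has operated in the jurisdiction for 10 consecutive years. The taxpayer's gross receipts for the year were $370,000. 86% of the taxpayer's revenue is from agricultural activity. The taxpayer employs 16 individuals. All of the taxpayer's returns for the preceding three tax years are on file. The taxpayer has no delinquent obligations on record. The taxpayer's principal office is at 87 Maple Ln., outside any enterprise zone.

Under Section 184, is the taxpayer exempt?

Yes — exempt.

(i) >75% out-of-jur. sales — holds.
(ii) ≤ 9 employees — not satisfied.
(a): T AND F → false.
(i) ≥ 8 yrs in jurisdiction — holds.
(A) returns current — met.
(B) receipts ≤ $300,000 — not satisfied.
So (ii) is satisfied (T OR F).
(iii) veteran — satisfied.
(b): T AND T AND T → true.
So (1) is satisfied (F OR T).
(a) Schedule C activity — met.
(b) in enterprise zone — not met.
So (2) is satisfied (T OR F).
(3) ≥75% agricultural — holds.
So Overall is satisfied (T AND T AND T).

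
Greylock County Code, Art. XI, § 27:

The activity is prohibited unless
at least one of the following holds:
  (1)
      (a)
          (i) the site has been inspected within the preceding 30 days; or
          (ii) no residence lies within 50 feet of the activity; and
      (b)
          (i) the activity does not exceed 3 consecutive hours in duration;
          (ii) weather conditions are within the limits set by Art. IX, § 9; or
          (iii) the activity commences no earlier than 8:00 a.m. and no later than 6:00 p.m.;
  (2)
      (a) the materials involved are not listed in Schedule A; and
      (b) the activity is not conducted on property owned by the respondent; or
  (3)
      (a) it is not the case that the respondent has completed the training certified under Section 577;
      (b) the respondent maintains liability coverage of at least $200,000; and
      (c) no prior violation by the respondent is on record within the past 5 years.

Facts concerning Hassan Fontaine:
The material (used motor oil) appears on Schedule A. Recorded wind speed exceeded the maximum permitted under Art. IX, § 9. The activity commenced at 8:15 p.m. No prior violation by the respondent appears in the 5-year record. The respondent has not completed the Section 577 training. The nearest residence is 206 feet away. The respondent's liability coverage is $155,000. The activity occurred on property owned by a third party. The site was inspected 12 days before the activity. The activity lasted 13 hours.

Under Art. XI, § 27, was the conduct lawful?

(i) site inspected — satisfied.
(ii) no residence in 50 ft — met.
So (a) is satisfied (T OR T).
(i) ≤ 3 hrs duration — fails.
(ii) weather ok — fails.
(iii) start within hours — fails.
(b) = F OR F OR F = false.
So (1) is not satisfied (T AND F).
(a) not (Schedule A material) — not satisfied.
(b) not (own property) — holds.
So (2) is not satisfied (F AND T).
(a) not (training certified) — met.
(b) coverage ≥ $200,000 — not satisfied.
(c) no prior violation — holds.
(3) = T AND F AND T = false.
Overall: F OR F OR F → false.

No — unlawful.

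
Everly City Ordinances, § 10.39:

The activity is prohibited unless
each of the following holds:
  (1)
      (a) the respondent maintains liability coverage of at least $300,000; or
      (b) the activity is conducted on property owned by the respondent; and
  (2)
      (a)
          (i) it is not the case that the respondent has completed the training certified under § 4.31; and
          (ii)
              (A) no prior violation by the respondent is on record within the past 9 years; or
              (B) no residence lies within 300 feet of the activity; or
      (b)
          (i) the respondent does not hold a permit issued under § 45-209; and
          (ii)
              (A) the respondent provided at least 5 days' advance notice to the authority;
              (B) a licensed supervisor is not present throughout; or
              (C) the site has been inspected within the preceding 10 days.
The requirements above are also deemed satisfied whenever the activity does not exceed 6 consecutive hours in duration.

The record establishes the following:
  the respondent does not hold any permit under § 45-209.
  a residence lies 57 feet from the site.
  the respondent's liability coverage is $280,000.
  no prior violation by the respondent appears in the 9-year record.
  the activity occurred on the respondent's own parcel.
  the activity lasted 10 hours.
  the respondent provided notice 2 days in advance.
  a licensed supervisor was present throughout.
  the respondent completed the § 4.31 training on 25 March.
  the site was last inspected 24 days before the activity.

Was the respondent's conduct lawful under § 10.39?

No — unlawful.

(a) coverage ≥ $300,000 — fails.
(b) own property — holds.
(1): F OR T → true.
(i) not (training certified) — not met.
(A) no prior violation — met.
(B) no residence in 300 ft — fails.
(ii): T OR F → true.
(a) = F AND T = false.
(i) not (holds permit) — met.
(A) ≥5 days' notice — not met.
(B) not (supervisor present) — fails.
(C) site inspected — not met.
(ii): F OR F OR F → false.
So (b) is not satisfied (T AND F).
So (2) is not satisfied (F OR F).
So Overall is not satisfied (T AND F).
Exception (≤ 6 hrs duration) — not satisfied.
Result: main false OR exception false → false.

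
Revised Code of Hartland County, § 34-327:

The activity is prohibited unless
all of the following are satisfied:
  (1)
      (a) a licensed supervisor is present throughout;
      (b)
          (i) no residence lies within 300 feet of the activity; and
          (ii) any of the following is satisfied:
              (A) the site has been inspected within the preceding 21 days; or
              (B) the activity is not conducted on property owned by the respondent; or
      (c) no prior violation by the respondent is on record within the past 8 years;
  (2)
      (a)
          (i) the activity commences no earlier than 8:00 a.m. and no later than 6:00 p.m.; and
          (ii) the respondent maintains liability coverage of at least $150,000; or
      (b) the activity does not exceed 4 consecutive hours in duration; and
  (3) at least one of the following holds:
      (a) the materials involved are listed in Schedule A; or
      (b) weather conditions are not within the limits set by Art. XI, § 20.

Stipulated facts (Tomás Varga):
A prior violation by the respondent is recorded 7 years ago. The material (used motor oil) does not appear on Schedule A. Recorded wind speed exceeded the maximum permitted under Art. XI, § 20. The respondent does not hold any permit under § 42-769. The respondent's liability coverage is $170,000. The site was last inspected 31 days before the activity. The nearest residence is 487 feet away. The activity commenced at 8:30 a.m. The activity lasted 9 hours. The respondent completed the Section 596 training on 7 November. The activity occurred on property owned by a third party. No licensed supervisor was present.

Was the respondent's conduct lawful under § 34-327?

Yes — lawful.

(a) supervisor present — not satisfied.
(i) no residence in 300 ft — met.
(A) site inspected — not satisfied.
(B) not (own property) — met.
So (ii) is satisfied (F OR T).
So (b) is satisfied (T AND T).
(c) no prior violation — not met.
(1) = F OR T OR F = true.
(i) start within hours — met.
(ii) coverage ≥ $150,000 — holds.
(a): T AND T → true.
(b) ≤ 4 hrs duration — not met.
(2) = T OR F = true.
(a) Schedule A material — not met.
(b) not (weather ok) — holds.
So (3) is satisfied (F OR T).
Overall: T AND T AND T → true.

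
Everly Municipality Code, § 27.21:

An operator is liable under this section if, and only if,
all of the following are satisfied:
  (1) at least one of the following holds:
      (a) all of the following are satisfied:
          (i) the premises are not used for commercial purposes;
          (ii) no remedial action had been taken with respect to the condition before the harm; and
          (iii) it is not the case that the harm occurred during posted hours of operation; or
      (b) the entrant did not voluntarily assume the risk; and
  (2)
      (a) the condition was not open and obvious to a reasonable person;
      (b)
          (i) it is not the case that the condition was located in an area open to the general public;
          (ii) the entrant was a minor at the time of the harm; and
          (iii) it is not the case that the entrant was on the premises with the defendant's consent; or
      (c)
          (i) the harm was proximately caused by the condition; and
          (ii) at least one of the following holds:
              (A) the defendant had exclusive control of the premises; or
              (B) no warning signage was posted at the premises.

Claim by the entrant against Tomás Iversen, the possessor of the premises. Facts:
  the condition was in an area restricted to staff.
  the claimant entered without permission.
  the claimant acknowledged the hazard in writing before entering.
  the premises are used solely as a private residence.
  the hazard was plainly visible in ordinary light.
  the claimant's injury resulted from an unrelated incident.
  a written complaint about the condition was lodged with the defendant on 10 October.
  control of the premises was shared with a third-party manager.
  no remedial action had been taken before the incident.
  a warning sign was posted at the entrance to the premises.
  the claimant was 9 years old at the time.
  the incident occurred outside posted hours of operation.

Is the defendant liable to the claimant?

Yes — liable.

(i) not (commercial use) — holds.
(ii) no remedial action — met.
(iii) not (during posted hours) — satisfied.
So (a) is satisfied (T AND T AND T).
(b) no assumed risk — fails.
So (1) is satisfied (T OR F).
(a) not open/obvious — not met.
(i) not (public area) — holds.
(ii) entrant a minor — satisfied.
(iii) not (consent to enter) — satisfied.
So (b) is satisfied (T AND T AND T).
(i) proximate cause — fails.
(A) exclusive control — not satisfied.
(B) no signage posted — not satisfied.
So (ii) is not satisfied (F OR F).
(c): F AND F → false.
So (2) is satisfied (F OR T OR F).
So Overall is satisfied (T AND T).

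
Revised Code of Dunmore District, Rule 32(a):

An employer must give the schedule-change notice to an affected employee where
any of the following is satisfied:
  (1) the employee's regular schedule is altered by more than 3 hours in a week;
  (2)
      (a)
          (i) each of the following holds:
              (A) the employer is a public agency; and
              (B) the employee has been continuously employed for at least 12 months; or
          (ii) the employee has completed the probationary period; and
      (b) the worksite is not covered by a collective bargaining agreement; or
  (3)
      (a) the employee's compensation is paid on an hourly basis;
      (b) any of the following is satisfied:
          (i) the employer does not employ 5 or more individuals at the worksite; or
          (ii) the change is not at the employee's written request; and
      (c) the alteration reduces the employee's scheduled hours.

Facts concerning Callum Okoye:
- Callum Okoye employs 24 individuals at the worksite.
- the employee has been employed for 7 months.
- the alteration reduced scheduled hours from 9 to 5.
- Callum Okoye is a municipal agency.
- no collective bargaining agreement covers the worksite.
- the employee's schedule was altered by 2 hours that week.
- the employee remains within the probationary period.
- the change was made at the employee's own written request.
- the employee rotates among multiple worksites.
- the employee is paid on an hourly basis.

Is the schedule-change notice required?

No — not required.

(1) schedule shift > 3h — not satisfied.
(A) public agency — met.
(B) tenure ≥ 12 mo. — not met.
(i): T AND F → false.
(ii) past probation — not met.
(a): F OR F → false.
(b) no CBA — satisfied.
So (2) is not satisfied (F AND T).
(a) hourly-paid — met.
(i) not (≥ 5 at site) — not met.
(ii) not employee-requested — fails.
(b): F OR F → false.
(c) hours reduced — satisfied.
So (3) is not satisfied (T AND F AND T).
So Overall is not satisfied (F OR F OR F).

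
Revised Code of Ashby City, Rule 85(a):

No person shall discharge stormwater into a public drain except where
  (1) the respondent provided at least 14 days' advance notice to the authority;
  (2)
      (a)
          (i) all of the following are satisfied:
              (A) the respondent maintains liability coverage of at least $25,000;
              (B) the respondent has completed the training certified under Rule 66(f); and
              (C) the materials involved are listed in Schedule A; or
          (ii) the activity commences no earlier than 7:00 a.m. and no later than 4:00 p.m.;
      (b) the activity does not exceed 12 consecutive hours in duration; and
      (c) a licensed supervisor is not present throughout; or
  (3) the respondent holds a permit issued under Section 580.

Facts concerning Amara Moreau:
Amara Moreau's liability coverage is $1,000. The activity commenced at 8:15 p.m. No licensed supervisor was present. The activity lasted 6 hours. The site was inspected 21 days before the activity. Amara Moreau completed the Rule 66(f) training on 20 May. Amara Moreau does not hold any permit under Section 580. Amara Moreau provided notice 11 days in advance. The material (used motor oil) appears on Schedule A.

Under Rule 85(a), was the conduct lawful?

No — unlawful.

(1) ≥14 days' notice — not satisfied.
(A) coverage ≥ $25,000 — not met.
(B) training certified — holds.
(C) Schedule A material — met.
(i): F AND T AND T → false.
(ii) start within hours — not met.
So (a) is not satisfied (F OR F).
(b) ≤ 12 hrs duration — holds.
(c) not (supervisor present) — holds.
(2): F AND T AND T → false.
(3) holds permit — not satisfied.
Overall = F OR F OR F = false.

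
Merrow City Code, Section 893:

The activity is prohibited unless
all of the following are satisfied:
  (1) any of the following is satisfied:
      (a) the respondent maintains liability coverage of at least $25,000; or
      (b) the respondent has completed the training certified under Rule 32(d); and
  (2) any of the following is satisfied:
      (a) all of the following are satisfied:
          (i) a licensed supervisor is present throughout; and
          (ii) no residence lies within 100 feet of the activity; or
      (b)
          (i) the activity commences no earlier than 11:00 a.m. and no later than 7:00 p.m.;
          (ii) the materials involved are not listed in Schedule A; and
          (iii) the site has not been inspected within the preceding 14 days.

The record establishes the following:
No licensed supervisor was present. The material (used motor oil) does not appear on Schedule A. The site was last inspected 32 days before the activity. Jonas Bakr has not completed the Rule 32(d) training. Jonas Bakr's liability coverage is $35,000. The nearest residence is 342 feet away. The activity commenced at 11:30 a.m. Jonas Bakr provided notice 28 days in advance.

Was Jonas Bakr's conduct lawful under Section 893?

(a) coverage ≥ $25,000 — satisfied.
(b) training certified — fails.
(1) = T OR F = true.
(i) supervisor present — fails.
(ii) no residence in 100 ft — met.
(a): F AND T → false.
(i) start within hours — holds.
(ii) not (Schedule A material) — met.
(iii) not (site inspected) — satisfied.
(b): T AND T AND T → true.
So (2) is satisfied (F OR T).
Overall = T AND T = true.

Yes — lawful.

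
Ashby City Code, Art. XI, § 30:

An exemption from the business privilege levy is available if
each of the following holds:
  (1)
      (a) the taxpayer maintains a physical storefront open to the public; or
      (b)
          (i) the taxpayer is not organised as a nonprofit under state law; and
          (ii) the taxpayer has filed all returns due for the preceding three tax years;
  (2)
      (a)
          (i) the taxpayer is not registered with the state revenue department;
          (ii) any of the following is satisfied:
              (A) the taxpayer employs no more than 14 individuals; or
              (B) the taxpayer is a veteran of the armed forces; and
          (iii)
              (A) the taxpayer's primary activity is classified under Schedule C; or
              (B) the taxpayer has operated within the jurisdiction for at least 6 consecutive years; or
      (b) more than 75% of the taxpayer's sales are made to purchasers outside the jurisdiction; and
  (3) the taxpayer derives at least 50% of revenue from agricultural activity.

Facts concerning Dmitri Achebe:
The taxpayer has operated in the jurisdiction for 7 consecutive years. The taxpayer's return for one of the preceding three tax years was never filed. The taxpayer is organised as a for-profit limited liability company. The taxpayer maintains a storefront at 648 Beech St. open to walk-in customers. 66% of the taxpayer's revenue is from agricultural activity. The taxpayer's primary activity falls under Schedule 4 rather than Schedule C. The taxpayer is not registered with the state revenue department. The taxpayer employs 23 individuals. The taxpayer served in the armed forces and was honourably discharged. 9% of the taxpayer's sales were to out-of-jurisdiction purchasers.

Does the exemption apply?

(a) has storefront — holds.
(i) not (nonprofit) — met.
(ii) returns current — not met.
So (b) is not satisfied (T AND F).
(1): T OR F → true.
(i) not (state-registered) — satisfied.
(A) ≤ 14 employees — fails.
(B) veteran — satisfied.
(ii): F OR T → true.
(A) Schedule C activity — not met.
(B) ≥ 6 yrs in jurisdiction — met.
(iii) = F OR T = true.
So (a) is satisfied (T AND T AND T).
(b) >75% out-of-jur. sales — not satisfied.
(2): T OR F → true.
(3) ≥50% agricultural — holds.
So Overall is satisfied (T AND T AND T).

Yes — exempt.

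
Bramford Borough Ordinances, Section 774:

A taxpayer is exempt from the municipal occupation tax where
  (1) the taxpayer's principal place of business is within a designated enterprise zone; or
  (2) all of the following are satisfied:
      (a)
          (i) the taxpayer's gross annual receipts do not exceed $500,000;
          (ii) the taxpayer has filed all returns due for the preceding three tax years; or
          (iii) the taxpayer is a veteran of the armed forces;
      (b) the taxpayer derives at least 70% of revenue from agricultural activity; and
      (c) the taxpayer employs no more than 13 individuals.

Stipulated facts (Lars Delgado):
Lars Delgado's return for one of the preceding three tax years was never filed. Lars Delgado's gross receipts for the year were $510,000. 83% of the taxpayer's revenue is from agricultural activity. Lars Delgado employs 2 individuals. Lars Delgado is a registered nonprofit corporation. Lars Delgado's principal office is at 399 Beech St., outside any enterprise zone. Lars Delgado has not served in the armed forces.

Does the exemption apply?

No — not exempt.

(1) in enterprise zone — fails.
(i) receipts ≤ $500,000 — not satisfied.
(ii) returns current — not satisfied.
(iii) veteran — not met.
So (a) is not satisfied (F OR F OR F).
(b) ≥70% agricultural — met.
(c) ≤ 13 employees — holds.
(2) = F AND T AND T = false.
Overall = F OR F = false.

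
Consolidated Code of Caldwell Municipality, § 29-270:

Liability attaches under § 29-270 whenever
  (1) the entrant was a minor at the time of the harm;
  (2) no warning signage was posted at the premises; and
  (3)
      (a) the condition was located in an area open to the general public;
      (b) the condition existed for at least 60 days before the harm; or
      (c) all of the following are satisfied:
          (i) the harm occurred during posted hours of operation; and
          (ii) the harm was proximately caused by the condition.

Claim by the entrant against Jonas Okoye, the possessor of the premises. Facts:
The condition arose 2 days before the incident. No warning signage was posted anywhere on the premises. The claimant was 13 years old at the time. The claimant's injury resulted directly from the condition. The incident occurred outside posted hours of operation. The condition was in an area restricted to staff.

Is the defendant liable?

No — not liable.

(1) entrant a minor — satisfied.
(2) no signage posted — holds.
(a) public area — fails.
(b) condition ≥60 days old — fails.
(i) during posted hours — not satisfied.
(ii) proximate cause — holds.
(c): F AND T → false.
(3) = F OR F OR F = false.
So Overall is not satisfied (T AND T AND F).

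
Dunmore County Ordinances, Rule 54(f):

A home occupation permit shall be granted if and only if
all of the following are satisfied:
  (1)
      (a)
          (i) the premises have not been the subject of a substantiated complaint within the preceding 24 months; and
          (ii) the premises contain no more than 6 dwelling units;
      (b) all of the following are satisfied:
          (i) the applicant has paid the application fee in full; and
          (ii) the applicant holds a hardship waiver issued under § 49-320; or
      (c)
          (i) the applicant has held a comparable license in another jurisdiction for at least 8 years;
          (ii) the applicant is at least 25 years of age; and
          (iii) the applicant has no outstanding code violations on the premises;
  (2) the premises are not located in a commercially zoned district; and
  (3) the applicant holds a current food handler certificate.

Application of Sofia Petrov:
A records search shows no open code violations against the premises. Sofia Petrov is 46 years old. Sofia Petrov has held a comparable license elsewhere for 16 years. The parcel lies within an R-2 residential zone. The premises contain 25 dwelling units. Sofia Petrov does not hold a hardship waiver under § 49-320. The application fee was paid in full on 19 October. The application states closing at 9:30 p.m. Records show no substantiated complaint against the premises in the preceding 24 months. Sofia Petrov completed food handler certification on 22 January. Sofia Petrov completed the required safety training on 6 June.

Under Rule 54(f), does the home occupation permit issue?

(i) no complaint in 24 mo. — satisfied.
(ii) ≤ 6 units — fails.
(a): T AND F → false.
(i) fee paid — holds.
(ii) hardship waiver — not met.
(b) = T AND F = false.
(i) prior license ≥ 8 yr — satisfied.
(ii) age ≥ 25 — holds.
(iii) no code violations — holds.
(c) = T AND T AND T = true.
So (1) is satisfied (F OR F OR T).
(2) not (commercially zoned) — satisfied.
(3) food handler cert. — met.
So Overall is satisfied (T AND T AND T).

Yes — granted.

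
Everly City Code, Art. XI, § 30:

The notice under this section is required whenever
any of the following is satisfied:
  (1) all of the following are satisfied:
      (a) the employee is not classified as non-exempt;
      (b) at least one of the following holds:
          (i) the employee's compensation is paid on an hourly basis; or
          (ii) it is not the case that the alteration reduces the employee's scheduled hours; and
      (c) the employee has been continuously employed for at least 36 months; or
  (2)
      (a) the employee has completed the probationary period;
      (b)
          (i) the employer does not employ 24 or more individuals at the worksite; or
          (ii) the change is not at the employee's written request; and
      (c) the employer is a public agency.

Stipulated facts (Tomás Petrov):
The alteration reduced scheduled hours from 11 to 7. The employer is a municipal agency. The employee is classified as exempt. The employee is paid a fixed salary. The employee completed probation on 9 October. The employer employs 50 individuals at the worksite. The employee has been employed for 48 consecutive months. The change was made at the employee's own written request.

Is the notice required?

No — not required.

(a) not (non-exempt) — satisfied.
(i) hourly-paid — fails.
(ii) not (hours reduced) — not satisfied.
So (b) is not satisfied (F OR F).
(c) tenure ≥ 36 mo. — met.
So (1) is not satisfied (T AND F AND T).
(a) past probation — holds.
(i) not (≥ 24 at site) — fails.
(ii) not employee-requested — not satisfied.
(b) = F OR F = false.
(c) public agency — satisfied.
So (2) is not satisfied (T AND F AND T).
Overall = F OR F = false.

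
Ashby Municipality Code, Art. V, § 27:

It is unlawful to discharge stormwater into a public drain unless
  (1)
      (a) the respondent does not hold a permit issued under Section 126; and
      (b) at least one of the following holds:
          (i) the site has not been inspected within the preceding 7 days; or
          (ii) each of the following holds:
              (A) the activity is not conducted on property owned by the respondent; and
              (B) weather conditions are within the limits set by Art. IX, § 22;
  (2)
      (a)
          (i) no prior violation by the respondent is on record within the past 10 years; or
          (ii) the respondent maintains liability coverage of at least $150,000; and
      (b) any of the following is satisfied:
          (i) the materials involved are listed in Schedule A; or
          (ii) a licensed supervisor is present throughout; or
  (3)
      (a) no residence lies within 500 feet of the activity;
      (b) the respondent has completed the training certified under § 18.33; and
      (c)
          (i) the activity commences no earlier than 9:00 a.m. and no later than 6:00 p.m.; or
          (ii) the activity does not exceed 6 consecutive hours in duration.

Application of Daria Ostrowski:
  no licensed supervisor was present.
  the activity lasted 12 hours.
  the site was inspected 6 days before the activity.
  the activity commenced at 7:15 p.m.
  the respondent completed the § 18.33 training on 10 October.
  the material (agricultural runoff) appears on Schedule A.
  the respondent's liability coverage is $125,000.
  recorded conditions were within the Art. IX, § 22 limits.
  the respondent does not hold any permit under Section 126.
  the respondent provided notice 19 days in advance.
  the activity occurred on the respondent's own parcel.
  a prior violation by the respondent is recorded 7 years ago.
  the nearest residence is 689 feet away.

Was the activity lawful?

(a) not (holds permit) — holds.
(i) not (site inspected) — fails.
(A) not (own property) — not satisfied.
(B) weather ok — satisfied.
(ii) = F AND T = false.
(b): F OR F → false.
(1) = T AND F = false.
(i) no prior violation — fails.
(ii) coverage ≥ $150,000 — not satisfied.
(a): F OR F → false.
(i) Schedule A material — satisfied.
(ii) supervisor present — not satisfied.
(b): T OR F → true.
(2): F AND T → false.
(a) no residence in 500 ft — met.
(b) training certified — met.
(i) start within hours — not satisfied.
(ii) ≤ 6 hrs duration — fails.
(c): F OR F → false.
(3) = T AND T AND F = false.
So Overall is not satisfied (F OR F OR F).

No — unlawful.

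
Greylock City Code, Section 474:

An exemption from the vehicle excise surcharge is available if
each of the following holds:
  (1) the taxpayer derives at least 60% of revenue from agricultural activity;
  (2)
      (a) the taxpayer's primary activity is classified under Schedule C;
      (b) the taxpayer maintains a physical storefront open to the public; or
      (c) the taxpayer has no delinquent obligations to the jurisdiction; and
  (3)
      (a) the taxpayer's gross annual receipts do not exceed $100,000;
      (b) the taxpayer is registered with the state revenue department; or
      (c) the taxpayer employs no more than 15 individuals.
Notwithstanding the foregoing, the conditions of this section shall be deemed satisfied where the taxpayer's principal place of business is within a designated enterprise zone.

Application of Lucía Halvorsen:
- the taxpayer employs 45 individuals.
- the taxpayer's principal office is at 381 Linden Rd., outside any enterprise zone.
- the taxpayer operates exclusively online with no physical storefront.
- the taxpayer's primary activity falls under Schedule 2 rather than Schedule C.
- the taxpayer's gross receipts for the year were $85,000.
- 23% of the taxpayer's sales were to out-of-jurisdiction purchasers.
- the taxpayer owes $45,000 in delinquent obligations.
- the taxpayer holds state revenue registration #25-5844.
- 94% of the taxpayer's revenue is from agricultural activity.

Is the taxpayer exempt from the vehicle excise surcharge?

No — not exempt.

(1) ≥60% agricultural — holds.
(a) Schedule C activity — not satisfied.
(b) has storefront — not satisfied.
(c) no delinquency — fails.
(2) = F OR F OR F = false.
(a) receipts ≤ $100,000 — met.
(b) state-registered — met.
(c) ≤ 15 employees — not satisfied.
(3): T OR T OR F → true.
So Overall is not satisfied (T AND F AND T).
Exception (in enterprise zone) — not satisfied.
Result: main false OR exception false → false.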